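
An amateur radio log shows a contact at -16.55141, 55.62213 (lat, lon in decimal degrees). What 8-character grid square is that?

Add 180° to longitude and 90° to latitude: 235.62213, 73.44859.
Field (20°×10°, letters A–R): 235.62213/20 → 11 → L, 73.44859/10 → 7 → H; chars LH.
Square (2°×1°, digits 0–9): 15.62213/2 → 7, 3.44859/1 → 3; chars 73.
Subsquare (5′×2.5′, letters a–x): 1.62213/0.0833333 → 19 → t, 0.44859/0.0416667 → 10 → k; chars tk.
Extended square (30″×15″, digits 0–9): 0.03880/0.00833333 → 4, 0.03192/0.00416667 → 7; chars 47.

LH73tk47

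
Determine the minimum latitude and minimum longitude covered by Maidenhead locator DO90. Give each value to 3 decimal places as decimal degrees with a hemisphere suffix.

Field D=3, O=14: +3·20° lon, +14·10° lat → SW at lon -120°, lat 50°.
Square 9, 0: +9·2° lon, +0·1° lat → SW at lon -102°, lat 50°.
latitude 50.000° N, longitude 102.000° W.

50.000° N, 102.000° W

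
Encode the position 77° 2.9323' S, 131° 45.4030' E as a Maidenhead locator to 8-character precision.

Shift to the Maidenhead origin (180°W, 90°S): lon 311.75672, lat 12.95113.
Field: lon ⌊311.75672/20⌋ = 15 → P; lat ⌊12.95113/10⌋ = 1 → B.
Square: lon ⌊11.75672/2⌋ = 5; lat ⌊2.95113/1⌋ = 2.
Subsquare: lon ⌊1.75672/0.0833333⌋ = 21 → v; lat ⌊0.95113/0.0416667⌋ = 22 → w.
Extended square: lon ⌊0.00672/0.00833333⌋ = 0; lat ⌊0.03446/0.00416667⌋ = 8.

PB52vw08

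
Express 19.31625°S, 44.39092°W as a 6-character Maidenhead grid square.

GH70tq

Add 180° to longitude and 90° to latitude: 135.6091, 70.6838.
Field (20°×10°, letters A–R): 135.6091/20 → 6 → G, 70.6838/10 → 7 → H; chars GH.
Square (2°×1°, digits 0–9): 15.6091/2 → 7, 0.6838/1 → 0; chars 70.
Subsquare (5′×2.5′, letters a–x): 1.6091/0.0833333 → 19 → t, 0.6838/0.0416667 → 16 → q; chars tq.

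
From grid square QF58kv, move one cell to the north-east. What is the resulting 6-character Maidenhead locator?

QF58lw

Longitude subsquare k = 10; +1 → 11 = l.
Latitude subsquare v = 21; +1 → 22 = w.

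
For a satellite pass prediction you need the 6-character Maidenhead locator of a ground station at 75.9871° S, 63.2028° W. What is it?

FB84ja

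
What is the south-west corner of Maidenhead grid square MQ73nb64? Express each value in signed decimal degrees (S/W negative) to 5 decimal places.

73.05833, 75.13333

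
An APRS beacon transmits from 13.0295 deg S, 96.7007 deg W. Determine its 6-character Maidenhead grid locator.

Shift to the Maidenhead origin (180°W, 90°S): lon 83.2993, lat 76.9705.
Field: lon ⌊83.2993/20⌋ = 4 → E; lat ⌊76.9705/10⌋ = 7 → H.
Square: lon ⌊3.2993/2⌋ = 1; lat ⌊6.9705/1⌋ = 6.
Subsquare: lon ⌊1.2993/0.0833333⌋ = 15 → p; lat ⌊0.9705/0.0416667⌋ = 23 → x.

EH16px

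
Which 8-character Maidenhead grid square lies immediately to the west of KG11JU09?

Longitude extended square 0; −1 → -1, wraps to 9, carry into subsquare.
Longitude subsquare j = 9; −1 → 8 = i.
The latitude characters are unchanged.

KG11iu99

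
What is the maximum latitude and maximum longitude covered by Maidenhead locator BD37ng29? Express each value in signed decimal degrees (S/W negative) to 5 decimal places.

-52.70833, -152.89167

Field B=1, D=3: +1·20° lon, +3·10° lat → SW at lon -160°, lat -60°.
Square 3, 7: +3·2° lon, +7·1° lat → SW at lon -154°, lat -53°.
Subsquare n=13, g=6: +13·0.0833333° lon, +6·0.0416667° lat → SW at lon -152.917°, lat -52.75°.
Extended square 2, 9: +2·0.00833333° lon, +9·0.00416667° lat → SW at lon -152.9°, lat -52.7125°.
Cell spans 0.00833333° lon × 0.00416667° lat. NE corner is SW corner plus one full cell.
latitude -52.70833, longitude -152.89167.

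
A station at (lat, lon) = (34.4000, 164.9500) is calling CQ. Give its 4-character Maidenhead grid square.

Add 180° to longitude and 90° to latitude: 344.95, 124.40.
Field: 344.95/20 → 17 → R, 124.40/10 → 12 → M; chars RM.
Square: 4.95/2 → 2, 4.40/1 → 4; chars 24.

RM24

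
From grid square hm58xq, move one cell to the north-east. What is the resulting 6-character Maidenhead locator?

Longitude subsquare x = 23; +1 → 24, wraps to 0 = a, carry into square.
Longitude square 5; +1 → 6.
Latitude subsquare q = 16; +1 → 17 = r.

HM68ar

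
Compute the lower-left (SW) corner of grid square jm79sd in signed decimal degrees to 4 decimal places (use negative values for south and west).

Field J=9, M=12: +9·20° lon, +12·10° lat → SW at lon 0°, lat 30°.
Square 7, 9: +7·2° lon, +9·1° lat → SW at lon 14°, lat 39°.
Subsquare s=18, d=3: +18·0.0833333° lon, +3·0.0416667° lat → SW at lon 15.5°, lat 39.125°.
latitude 39.1250, longitude 15.5000.

39.1250, 15.5000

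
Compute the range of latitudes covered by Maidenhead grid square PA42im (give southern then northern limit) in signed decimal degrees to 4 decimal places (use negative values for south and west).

-87.5000, -87.4583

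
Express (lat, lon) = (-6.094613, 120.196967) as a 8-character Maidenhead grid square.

PI03cv37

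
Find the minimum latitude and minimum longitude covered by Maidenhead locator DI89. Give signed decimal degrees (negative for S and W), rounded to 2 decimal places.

-1.00, -104.00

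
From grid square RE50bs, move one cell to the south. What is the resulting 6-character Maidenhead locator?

RE50br

Latitude subsquare s = 18; −1 → 17 = r.
The longitude characters are unchanged.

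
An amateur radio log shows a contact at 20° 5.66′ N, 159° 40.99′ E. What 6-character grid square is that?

QL90uc

Shift to the Maidenhead origin (180°W, 90°S): lon 339.6832, lat 110.0943.
Field (20°×10°, letters A–R): 339.6832/20 → 16 → Q, 110.0943/10 → 11 → L; chars QL.
Square (2°×1°, digits 0–9): 19.6832/2 → 9, 0.0943/1 → 0; chars 90.
Subsquare (5′×2.5′, letters a–x): 1.6832/0.0833333 → 20 → u, 0.0943/0.0416667 → 2 → c; chars uc.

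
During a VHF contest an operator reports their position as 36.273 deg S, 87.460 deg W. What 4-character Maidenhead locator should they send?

Add 180° to longitude and 90° to latitude: 92.54, 53.73.
Field: lon ⌊92.54/20⌋ = 4 → E; lat ⌊53.73/10⌋ = 5 → F.
Square: lon ⌊12.54/2⌋ = 6; lat ⌊3.73/1⌋ = 3.

EF63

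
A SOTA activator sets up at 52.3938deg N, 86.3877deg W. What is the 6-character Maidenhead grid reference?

EO62tj

Add 180° to longitude and 90° to latitude: 93.6123, 142.3938.
Field (20°×10°, letters A–R): lon ⌊93.6123/20⌋ = 4 → E; lat ⌊142.3938/10⌋ = 14 → O.
Square (2°×1°, digits 0–9): lon ⌊13.6123/2⌋ = 6; lat ⌊2.3938/1⌋ = 2.
Subsquare (5′×2.5′, letters a–x): lon ⌊1.6123/0.0833333⌋ = 19 → t; lat ⌊0.3938/0.0416667⌋ = 9 → j.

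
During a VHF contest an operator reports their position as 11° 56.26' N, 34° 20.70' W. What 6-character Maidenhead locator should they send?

Add 180° to longitude and 90° to latitude: 145.6550, 101.9377.
Field: lon ⌊145.6550/20⌋ = 7 → H; lat ⌊101.9377/10⌋ = 10 → K.
Square: lon ⌊5.6550/2⌋ = 2; lat ⌊1.9377/1⌋ = 1.
Subsquare: lon ⌊1.6550/0.0833333⌋ = 19 → t; lat ⌊0.9377/0.0416667⌋ = 22 → w.

HK21tw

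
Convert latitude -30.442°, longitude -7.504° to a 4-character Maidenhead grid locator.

IF69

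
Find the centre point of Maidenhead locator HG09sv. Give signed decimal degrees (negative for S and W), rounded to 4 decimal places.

-20.1042, -38.4583

Field H=7, G=6: +7·20° lon, +6·10° lat → SW at lon -40°, lat -30°.
Square 0, 9: +0·2° lon, +9·1° lat → SW at lon -40°, lat -21°.
Subsquare s=18, v=21: +18·0.0833333° lon, +21·0.0416667° lat → SW at lon -38.5°, lat -20.125°.
Cell spans 0.0833333° lon × 0.0416667° lat. Centre is SW corner plus half of each.
latitude -20.1042, longitude -38.4583.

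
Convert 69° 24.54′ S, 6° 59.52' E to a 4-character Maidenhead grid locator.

JC30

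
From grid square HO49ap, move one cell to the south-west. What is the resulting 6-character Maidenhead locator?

Longitude subsquare a = 0; −1 → -1, wraps to 23 = x, carry into square.
Longitude square 4; −1 → 3.
Latitude subsquare p = 15; −1 → 14 = o.

HO39xo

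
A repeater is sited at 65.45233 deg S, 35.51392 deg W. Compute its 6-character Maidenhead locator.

Shift to the Maidenhead origin (180°W, 90°S): lon 144.4861, lat 24.5477.
Field: lon ⌊144.4861/20⌋ = 7 → H; lat ⌊24.5477/10⌋ = 2 → C.
Square: lon ⌊4.4861/2⌋ = 2; lat ⌊4.5477/1⌋ = 4.
Subsquare: lon ⌊0.4861/0.0833333⌋ = 5 → f; lat ⌊0.5477/0.0416667⌋ = 13 → n.

HC24fn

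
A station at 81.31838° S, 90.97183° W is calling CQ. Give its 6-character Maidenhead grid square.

EA48mq

Add 180° to longitude and 90° to latitude: 89.0282, 8.6816.
Field (20°×10°, letters A–R): lon ⌊89.0282/20⌋ = 4 → E; lat ⌊8.6816/10⌋ = 0 → A.
Square (2°×1°, digits 0–9): lon ⌊9.0282/2⌋ = 4; lat ⌊8.6816/1⌋ = 8.
Subsquare (5′×2.5′, letters a–x): lon ⌊1.0282/0.0833333⌋ = 12 → m; lat ⌊0.6816/0.0416667⌋ = 16 → q.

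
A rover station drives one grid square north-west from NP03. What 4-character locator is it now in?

MP94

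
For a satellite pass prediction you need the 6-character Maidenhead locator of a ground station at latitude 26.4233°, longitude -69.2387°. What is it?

Shift to the Maidenhead origin (180°W, 90°S): lon 110.7613, lat 116.4233.
Field: lon ⌊110.7613/20⌋ = 5 → F; lat ⌊116.4233/10⌋ = 11 → L.
Square: lon ⌊10.7613/2⌋ = 5; lat ⌊6.4233/1⌋ = 6.
Subsquare: lon ⌊0.7613/0.0833333⌋ = 9 → j; lat ⌊0.4233/0.0416667⌋ = 10 → k.

FL56jk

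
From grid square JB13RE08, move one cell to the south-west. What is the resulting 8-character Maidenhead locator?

Longitude extended square 0; −1 → -1, wraps to 9, carry into subsquare.
Longitude subsquare r = 17; −1 → 16 = q.
Latitude extended square 8; −1 → 7.

JB13qe97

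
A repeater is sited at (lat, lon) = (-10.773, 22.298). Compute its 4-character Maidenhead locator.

KH19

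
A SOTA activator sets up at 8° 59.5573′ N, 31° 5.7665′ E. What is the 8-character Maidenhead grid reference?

KJ58nx18

Add 180° to longitude and 90° to latitude: 211.09611, 98.99262.
Field: lon ⌊211.09611/20⌋ = 10 → K; lat ⌊98.99262/10⌋ = 9 → J.
Square: lon ⌊11.09611/2⌋ = 5; lat ⌊8.99262/1⌋ = 8.
Subsquare: lon ⌊1.09611/0.0833333⌋ = 13 → n; lat ⌊0.99262/0.0416667⌋ = 23 → x.
Extended square: lon ⌊0.01278/0.00833333⌋ = 1; lat ⌊0.03429/0.00416667⌋ = 8.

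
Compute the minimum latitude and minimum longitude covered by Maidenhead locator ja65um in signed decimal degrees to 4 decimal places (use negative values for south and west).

-84.5000, 13.6667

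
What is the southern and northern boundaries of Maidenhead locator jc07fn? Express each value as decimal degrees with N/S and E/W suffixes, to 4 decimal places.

62.4583° S, 62.4167° S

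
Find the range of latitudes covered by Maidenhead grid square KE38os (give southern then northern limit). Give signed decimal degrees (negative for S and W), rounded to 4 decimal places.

-41.2500, -41.2083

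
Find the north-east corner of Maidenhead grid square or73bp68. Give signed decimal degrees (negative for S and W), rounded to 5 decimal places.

83.66250, 114.14167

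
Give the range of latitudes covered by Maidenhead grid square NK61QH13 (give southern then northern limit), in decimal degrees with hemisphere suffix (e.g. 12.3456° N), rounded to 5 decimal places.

Field N=13, K=10: +13·20° lon, +10·10° lat → SW at lon 80°, lat 10°.
Square 6, 1: +6·2° lon, +1·1° lat → SW at lon 92°, lat 11°.
Subsquare q=16, h=7: +16·0.0833333° lon, +7·0.0416667° lat → SW at lon 93.3333°, lat 11.2917°.
Extended square 1, 3: +1·0.00833333° lon, +3·0.00416667° lat → SW at lon 93.3417°, lat 11.3042°.
Cell spans 0.00833333° lon × 0.00416667° lat.
south 11.30417° N, north 11.30833° N.

11.30417° N, 11.30833° N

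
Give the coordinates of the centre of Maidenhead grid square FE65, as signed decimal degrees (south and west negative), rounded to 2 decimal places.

-44.50, -67.00

Field F=5, E=4: +5·20° lon, +4·10° lat → SW at lon -80°, lat -50°.
Square 6, 5: +6·2° lon, +5·1° lat → SW at lon -68°, lat -45°.
Cell spans 2° lon × 1° lat. Centre is SW corner plus half of each.
latitude -44.50, longitude -67.00.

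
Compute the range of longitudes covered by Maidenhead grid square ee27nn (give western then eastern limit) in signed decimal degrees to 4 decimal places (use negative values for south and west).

-94.9167, -94.8333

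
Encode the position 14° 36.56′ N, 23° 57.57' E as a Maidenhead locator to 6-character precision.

Add 180° to longitude and 90° to latitude: 203.9595, 104.6093.
Field: lon ⌊203.9595/20⌋ = 10 → K; lat ⌊104.6093/10⌋ = 10 → K.
Square: lon ⌊3.9595/2⌋ = 1; lat ⌊4.6093/1⌋ = 4.
Subsquare: lon ⌊1.9595/0.0833333⌋ = 23 → x; lat ⌊0.6093/0.0416667⌋ = 14 → o.

KK14xo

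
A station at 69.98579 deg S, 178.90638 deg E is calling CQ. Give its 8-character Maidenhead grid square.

Add 180° to longitude and 90° to latitude: 358.90638, 20.01421.
Field: lon ⌊358.90638/20⌋ = 17 → R; lat ⌊20.01421/10⌋ = 2 → C.
Square: lon ⌊18.90638/2⌋ = 9; lat ⌊0.01421/1⌋ = 0.
Subsquare: lon ⌊0.90638/0.0833333⌋ = 10 → k; lat ⌊0.01421/0.0416667⌋ = 0 → a.
Extended square: lon ⌊0.07305/0.00833333⌋ = 8; lat ⌊0.01421/0.00416667⌋ = 3.

RC90ka83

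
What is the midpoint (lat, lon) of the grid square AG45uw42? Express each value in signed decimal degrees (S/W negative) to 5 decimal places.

-24.07292, -170.29583

Field A=0, G=6: +0·20° lon, +6·10° lat → SW at lon -180°, lat -30°.
Square 4, 5: +4·2° lon, +5·1° lat → SW at lon -172°, lat -25°.
Subsquare u=20, w=22: +20·0.0833333° lon, +22·0.0416667° lat → SW at lon -170.333°, lat -24.0833°.
Extended square 4, 2: +4·0.00833333° lon, +2·0.00416667° lat → SW at lon -170.3°, lat -24.075°.
Cell spans 0.00833333° lon × 0.00416667° lat. Centre is SW corner plus half of each.
latitude -24.07292, longitude -170.29583.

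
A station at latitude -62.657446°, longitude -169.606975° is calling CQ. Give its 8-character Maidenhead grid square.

Offset from 180°W / 90°S: lon 10.39302°, lat 27.34255°.
Field (20°×10°, letters A–R): 10.39302/20 → 0 → A, 27.34255/10 → 2 → C; chars AC.
Square (2°×1°, digits 0–9): 10.39302/2 → 5, 7.34255/1 → 7; chars 57.
Subsquare (5′×2.5′, letters a–x): 0.39302/0.0833333 → 4 → e, 0.34255/0.0416667 → 8 → i; chars ei.
Extended square (30″×15″, digits 0–9): 0.05969/0.00833333 → 7, 0.00922/0.00416667 → 2; chars 72.

AC57ei72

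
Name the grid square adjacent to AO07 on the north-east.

AO18

Longitude square 0; +1 → 1.
Latitude square 7; +1 → 8.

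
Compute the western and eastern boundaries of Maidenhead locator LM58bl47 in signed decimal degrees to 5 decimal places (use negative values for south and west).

50.11667, 50.12500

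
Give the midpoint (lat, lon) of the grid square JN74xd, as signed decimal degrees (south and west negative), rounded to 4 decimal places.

Field J=9, N=13: +9·20° lon, +13·10° lat → SW at lon 0°, lat 40°.
Square 7, 4: +7·2° lon, +4·1° lat → SW at lon 14°, lat 44°.
Subsquare x=23, d=3: +23·0.0833333° lon, +3·0.0416667° lat → SW at lon 15.9167°, lat 44.125°.
Cell spans 0.0833333° lon × 0.0416667° lat. Centre is SW corner plus half of each.
latitude 44.1458, longitude 15.9583.

44.1458, 15.9583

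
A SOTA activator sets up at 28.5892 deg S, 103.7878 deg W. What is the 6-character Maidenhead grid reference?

Offset from 180°W / 90°S: lon 76.2122°, lat 61.4108°.
Field (20°×10°, letters A–R): lon ⌊76.2122/20⌋ = 3 → D; lat ⌊61.4108/10⌋ = 6 → G.
Square (2°×1°, digits 0–9): lon ⌊16.2122/2⌋ = 8; lat ⌊1.4108/1⌋ = 1.
Subsquare (5′×2.5′, letters a–x): lon ⌊0.2122/0.0833333⌋ = 2 → c; lat ⌊0.4108/0.0416667⌋ = 9 → j.

DG81cj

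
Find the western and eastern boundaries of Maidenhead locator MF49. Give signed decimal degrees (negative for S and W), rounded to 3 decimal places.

68.000, 70.000

Field M=12, F=5: +12·20° lon, +5·10° lat → SW at lon 60°, lat -40°.
Square 4, 9: +4·2° lon, +9·1° lat → SW at lon 68°, lat -31°.
Cell spans 2° lon × 1° lat.
west 68.000, east 70.000.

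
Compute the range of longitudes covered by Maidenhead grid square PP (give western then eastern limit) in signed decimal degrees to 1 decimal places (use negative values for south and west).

120.0, 140.0

Field P=15, P=15: +15·20° lon, +15·10° lat → SW at lon 120°, lat 60°.
Cell spans 20° lon × 10° lat.
west 120.0, east 140.0.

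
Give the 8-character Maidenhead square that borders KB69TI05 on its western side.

KB69si95

Longitude extended square 0; −1 → -1, wraps to 9, carry into subsquare.
Longitude subsquare t = 19; −1 → 18 = s.
The latitude characters are unchanged.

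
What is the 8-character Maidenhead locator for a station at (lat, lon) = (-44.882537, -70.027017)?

FE45xc68

Offset from 180°W / 90°S: lon 109.97298°, lat 45.11746°.
Field: 109.97298/20 → 5 → F, 45.11746/10 → 4 → E; chars FE.
Square: 9.97298/2 → 4, 5.11746/1 → 5; chars 45.
Subsquare: 1.97298/0.0833333 → 23 → x, 0.11746/0.0416667 → 2 → c; chars xc.
Extended square: 0.05632/0.00833333 → 6, 0.03413/0.00416667 → 8; chars 68.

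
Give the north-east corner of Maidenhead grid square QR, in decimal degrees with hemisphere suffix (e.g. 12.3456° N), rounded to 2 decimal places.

Field Q=16, R=17: +16·20° lon, +17·10° lat → SW at lon 140°, lat 80°.
Cell spans 20° lon × 10° lat. NE corner is SW corner plus one full cell.
latitude 90.00° N, longitude 160.00° E.

90.00° N, 160.00° E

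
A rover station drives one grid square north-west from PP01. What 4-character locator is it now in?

Longitude square 0; −1 → -1, wraps to 9, carry into field.
Longitude field P = 15; −1 → 14 = O.
Latitude square 1; +1 → 2.

OP92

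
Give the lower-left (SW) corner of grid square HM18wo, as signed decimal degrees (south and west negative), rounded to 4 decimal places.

38.5833, -36.1667

Field H=7, M=12: +7·20° lon, +12·10° lat → SW at lon -40°, lat 30°.
Square 1, 8: +1·2° lon, +8·1° lat → SW at lon -38°, lat 38°.
Subsquare w=22, o=14: +22·0.0833333° lon, +14·0.0416667° lat → SW at lon -36.1667°, lat 38.5833°.
latitude 38.5833, longitude -36.1667.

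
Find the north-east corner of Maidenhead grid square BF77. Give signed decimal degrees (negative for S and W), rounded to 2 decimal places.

Field B=1, F=5: +1·20° lon, +5·10° lat → SW at lon -160°, lat -40°.
Square 7, 7: +7·2° lon, +7·1° lat → SW at lon -146°, lat -33°.
Cell spans 2° lon × 1° lat. NE corner is SW corner plus one full cell.
latitude -32.00, longitude -144.00.

-32.00, -144.00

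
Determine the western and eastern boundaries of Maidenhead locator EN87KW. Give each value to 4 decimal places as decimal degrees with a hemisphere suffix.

83.1667° W, 83.0833° W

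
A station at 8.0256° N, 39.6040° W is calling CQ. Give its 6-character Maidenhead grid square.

Add 180° to longitude and 90° to latitude: 140.3960, 98.0256.
Field (20°×10°, letters A–R): lon ⌊140.3960/20⌋ = 7 → H; lat ⌊98.0256/10⌋ = 9 → J.
Square (2°×1°, digits 0–9): lon ⌊0.3960/2⌋ = 0; lat ⌊8.0256/1⌋ = 8.
Subsquare (5′×2.5′, letters a–x): lon ⌊0.3960/0.0833333⌋ = 4 → e; lat ⌊0.0256/0.0416667⌋ = 0 → a.

HJ08ea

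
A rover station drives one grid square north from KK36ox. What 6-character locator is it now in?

KK37oa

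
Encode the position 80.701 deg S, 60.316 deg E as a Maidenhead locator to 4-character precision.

MA09

Add 180° to longitude and 90° to latitude: 240.32, 9.30.
Field: lon ⌊240.32/20⌋ = 12 → M; lat ⌊9.30/10⌋ = 0 → A.
Square: lon ⌊0.32/2⌋ = 0; lat ⌊9.30/1⌋ = 9.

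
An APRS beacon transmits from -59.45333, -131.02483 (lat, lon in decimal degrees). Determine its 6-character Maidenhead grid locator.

Add 180° to longitude and 90° to latitude: 48.9752, 30.5467.
Field (20°×10°, letters A–R): 48.9752/20 → 2 → C, 30.5467/10 → 3 → D; chars CD.
Square (2°×1°, digits 0–9): 8.9752/2 → 4, 0.5467/1 → 0; chars 40.
Subsquare (5′×2.5′, letters a–x): 0.9752/0.0833333 → 11 → l, 0.5467/0.0416667 → 13 → n; chars ln.

CD40ln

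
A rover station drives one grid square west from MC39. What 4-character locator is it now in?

MC29

Longitude square 3; −1 → 2.
The latitude characters are unchanged.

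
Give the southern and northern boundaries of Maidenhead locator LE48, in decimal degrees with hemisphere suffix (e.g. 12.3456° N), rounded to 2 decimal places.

Field L=11, E=4: +11·20° lon, +4·10° lat → SW at lon 40°, lat -50°.
Square 4, 8: +4·2° lon, +8·1° lat → SW at lon 48°, lat -42°.
Cell spans 2° lon × 1° lat.
south 42.00° S, north 41.00° S.

42.00° S, 41.00° S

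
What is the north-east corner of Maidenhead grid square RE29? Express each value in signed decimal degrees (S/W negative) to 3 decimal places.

-40.000, 166.000

Field R=17, E=4: +17·20° lon, +4·10° lat → SW at lon 160°, lat -50°.
Square 2, 9: +2·2° lon, +9·1° lat → SW at lon 164°, lat -41°.
Cell spans 2° lon × 1° lat. NE corner is SW corner plus one full cell.
latitude -40.000, longitude 166.000.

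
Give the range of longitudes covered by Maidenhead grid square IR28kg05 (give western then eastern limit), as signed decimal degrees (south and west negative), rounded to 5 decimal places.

-15.16667, -15.15833

Field I=8, R=17: +8·20° lon, +17·10° lat → SW at lon -20°, lat 80°.
Square 2, 8: +2·2° lon, +8·1° lat → SW at lon -16°, lat 88°.
Subsquare k=10, g=6: +10·0.0833333° lon, +6·0.0416667° lat → SW at lon -15.1667°, lat 88.25°.
Extended square 0, 5: +0·0.00833333° lon, +5·0.00416667° lat → SW at lon -15.1667°, lat 88.2708°.
Cell spans 0.00833333° lon × 0.00416667° lat.
west -15.16667, east -15.15833.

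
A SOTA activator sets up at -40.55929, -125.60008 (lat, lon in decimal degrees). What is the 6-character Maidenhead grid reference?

Shift to the Maidenhead origin (180°W, 90°S): lon 54.3999, lat 49.4407.
Field: lon ⌊54.3999/20⌋ = 2 → C; lat ⌊49.4407/10⌋ = 4 → E.
Square: lon ⌊14.3999/2⌋ = 7; lat ⌊9.4407/1⌋ = 9.
Subsquare: lon ⌊0.3999/0.0833333⌋ = 4 → e; lat ⌊0.4407/0.0416667⌋ = 10 → k.

CE79ek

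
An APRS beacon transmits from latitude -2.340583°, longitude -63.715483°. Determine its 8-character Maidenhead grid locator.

Add 180° to longitude and 90° to latitude: 116.28452, 87.65942.
Field (20°×10°, letters A–R): lon ⌊116.28452/20⌋ = 5 → F; lat ⌊87.65942/10⌋ = 8 → I.
Square (2°×1°, digits 0–9): lon ⌊16.28452/2⌋ = 8; lat ⌊7.65942/1⌋ = 7.
Subsquare (5′×2.5′, letters a–x): lon ⌊0.28452/0.0833333⌋ = 3 → d; lat ⌊0.65942/0.0416667⌋ = 15 → p.
Extended square (30″×15″, digits 0–9): lon ⌊0.03452/0.00833333⌋ = 4; lat ⌊0.03442/0.00416667⌋ = 8.

FI87dp48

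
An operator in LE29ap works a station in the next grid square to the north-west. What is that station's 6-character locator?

LE19xq

Longitude subsquare a = 0; −1 → -1, wraps to 23 = x, carry into square.
Longitude square 2; −1 → 1.
Latitude subsquare p = 15; +1 → 16 = q.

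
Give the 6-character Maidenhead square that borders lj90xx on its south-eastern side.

Longitude subsquare x = 23; +1 → 24, wraps to 0 = a, carry into square.
Longitude square 9; +1 → 10, wraps to 0, carry into field.
Longitude field L = 11; +1 → 12 = M.
Latitude subsquare x = 23; −1 → 22 = w.

MJ00aw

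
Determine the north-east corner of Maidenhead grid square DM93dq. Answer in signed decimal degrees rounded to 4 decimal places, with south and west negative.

33.7083, -101.6667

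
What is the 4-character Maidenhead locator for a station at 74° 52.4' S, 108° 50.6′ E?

OB45

Offset from 180°W / 90°S: lon 288.84°, lat 15.13°.
Field: 288.84/20 → 14 → O, 15.13/10 → 1 → B; chars OB.
Square: 8.84/2 → 4, 5.13/1 → 5; chars 45.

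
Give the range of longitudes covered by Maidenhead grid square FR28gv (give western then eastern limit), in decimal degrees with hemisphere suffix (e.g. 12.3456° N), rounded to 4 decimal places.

75.5000° W, 75.4167° W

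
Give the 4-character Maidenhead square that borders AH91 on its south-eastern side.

Longitude square 9; +1 → 10, wraps to 0, carry into field.
Longitude field A = 0; +1 → 1 = B.
Latitude square 1; −1 → 0.

BH00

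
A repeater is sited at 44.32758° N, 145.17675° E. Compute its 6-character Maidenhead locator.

Shift to the Maidenhead origin (180°W, 90°S): lon 325.1767, lat 134.3276.
Field: 325.1767/20 → 16 → Q, 134.3276/10 → 13 → N; chars QN.
Square: 5.1767/2 → 2, 4.3276/1 → 4; chars 24.
Subsquare: 1.1767/0.0833333 → 14 → o, 0.3276/0.0416667 → 7 → h; chars oh.

QN24oh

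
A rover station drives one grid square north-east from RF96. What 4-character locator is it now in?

AF07

Longitude square 9; +1 → 10, wraps to 0, carry into field.
Longitude field R = 17; +1 → 18, wraps to 0 = A, wrapping around the antimeridian.
Latitude square 6; +1 → 7.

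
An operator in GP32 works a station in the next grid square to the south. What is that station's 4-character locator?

Latitude square 2; −1 → 1.
The longitude characters are unchanged.

GP31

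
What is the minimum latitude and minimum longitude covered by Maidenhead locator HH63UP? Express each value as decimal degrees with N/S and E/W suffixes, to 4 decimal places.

16.3750° S, 26.3333° W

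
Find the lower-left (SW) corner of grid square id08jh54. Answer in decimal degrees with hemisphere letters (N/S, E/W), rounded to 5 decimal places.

Field I=8, D=3: +8·20° lon, +3·10° lat → SW at lon -20°, lat -60°.
Square 0, 8: +0·2° lon, +8·1° lat → SW at lon -20°, lat -52°.
Subsquare j=9, h=7: +9·0.0833333° lon, +7·0.0416667° lat → SW at lon -19.25°, lat -51.7083°.
Extended square 5, 4: +5·0.00833333° lon, +4·0.00416667° lat → SW at lon -19.2083°, lat -51.6917°.
latitude 51.69167° S, longitude 19.20833° W.

51.69167° S, 19.20833° W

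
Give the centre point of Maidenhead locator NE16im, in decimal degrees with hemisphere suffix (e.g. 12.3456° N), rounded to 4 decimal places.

43.4792° S, 82.7083° E

Field N=13, E=4: +13·20° lon, +4·10° lat → SW at lon 80°, lat -50°.
Square 1, 6: +1·2° lon, +6·1° lat → SW at lon 82°, lat -44°.
Subsquare i=8, m=12: +8·0.0833333° lon, +12·0.0416667° lat → SW at lon 82.6667°, lat -43.5°.
Cell spans 0.0833333° lon × 0.0416667° lat. Centre is SW corner plus half of each.
latitude 43.4792° S, longitude 82.7083° E.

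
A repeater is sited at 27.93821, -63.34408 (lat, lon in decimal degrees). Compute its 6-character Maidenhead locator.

FL87hw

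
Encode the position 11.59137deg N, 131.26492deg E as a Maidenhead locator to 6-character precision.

PK51po

Shift to the Maidenhead origin (180°W, 90°S): lon 311.2649, lat 101.5914.
Field (20°×10°, letters A–R): 311.2649/20 → 15 → P, 101.5914/10 → 10 → K; chars PK.
Square (2°×1°, digits 0–9): 11.2649/2 → 5, 1.5914/1 → 1; chars 51.
Subsquare (5′×2.5′, letters a–x): 1.2649/0.0833333 → 15 → p, 0.5914/0.0416667 → 14 → o; chars po.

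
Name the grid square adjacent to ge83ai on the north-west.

Longitude subsquare a = 0; −1 → -1, wraps to 23 = x, carry into square.
Longitude square 8; −1 → 7.
Latitude subsquare i = 8; +1 → 9 = j.

GE73xj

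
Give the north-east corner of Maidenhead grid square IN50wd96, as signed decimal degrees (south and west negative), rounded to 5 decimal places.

Field I=8, N=13: +8·20° lon, +13·10° lat → SW at lon -20°, lat 40°.
Square 5, 0: +5·2° lon, +0·1° lat → SW at lon -10°, lat 40°.
Subsquare w=22, d=3: +22·0.0833333° lon, +3·0.0416667° lat → SW at lon -8.16667°, lat 40.125°.
Extended square 9, 6: +9·0.00833333° lon, +6·0.00416667° lat → SW at lon -8.09167°, lat 40.15°.
Cell spans 0.00833333° lon × 0.00416667° lat. NE corner is SW corner plus one full cell.
latitude 40.15417, longitude -8.08333.

40.15417, -8.08333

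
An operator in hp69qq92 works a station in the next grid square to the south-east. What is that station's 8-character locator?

Longitude extended square 9; +1 → 10, wraps to 0, carry into subsquare.
Longitude subsquare q = 16; +1 → 17 = r.
Latitude extended square 2; −1 → 1.

HP69rq01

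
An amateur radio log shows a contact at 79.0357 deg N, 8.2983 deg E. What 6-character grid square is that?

JQ49da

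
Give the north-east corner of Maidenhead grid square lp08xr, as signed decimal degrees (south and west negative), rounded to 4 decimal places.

Field L=11, P=15: +11·20° lon, +15·10° lat → SW at lon 40°, lat 60°.
Square 0, 8: +0·2° lon, +8·1° lat → SW at lon 40°, lat 68°.
Subsquare x=23, r=17: +23·0.0833333° lon, +17·0.0416667° lat → SW at lon 41.9167°, lat 68.7083°.
Cell spans 0.0833333° lon × 0.0416667° lat. NE corner is SW corner plus one full cell.
latitude 68.7500, longitude 42.0000.

68.7500, 42.0000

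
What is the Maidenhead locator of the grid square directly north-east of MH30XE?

MH40af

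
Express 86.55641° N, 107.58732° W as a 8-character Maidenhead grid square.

Shift to the Maidenhead origin (180°W, 90°S): lon 72.41268, lat 176.55641.
Field: lon ⌊72.41268/20⌋ = 3 → D; lat ⌊176.55641/10⌋ = 17 → R.
Square: lon ⌊12.41268/2⌋ = 6; lat ⌊6.55641/1⌋ = 6.
Subsquare: lon ⌊0.41268/0.0833333⌋ = 4 → e; lat ⌊0.55641/0.0416667⌋ = 13 → n.
Extended square: lon ⌊0.07935/0.00833333⌋ = 9; lat ⌊0.01474/0.00416667⌋ = 3.

DR66en93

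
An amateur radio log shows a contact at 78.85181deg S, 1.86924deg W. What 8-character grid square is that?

Offset from 180°W / 90°S: lon 178.13076°, lat 11.14819°.
Field: 178.13076/20 → 8 → I, 11.14819/10 → 1 → B; chars IB.
Square: 18.13076/2 → 9, 1.14819/1 → 1; chars 91.
Subsquare: 0.13076/0.0833333 → 1 → b, 0.14819/0.0416667 → 3 → d; chars bd.
Extended square: 0.04743/0.00833333 → 5, 0.02319/0.00416667 → 5; chars 55.

IB91bd55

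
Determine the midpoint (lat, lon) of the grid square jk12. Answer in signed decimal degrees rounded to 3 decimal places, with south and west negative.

12.500, 3.000

Field J=9, K=10: +9·20° lon, +10·10° lat → SW at lon 0°, lat 10°.
Square 1, 2: +1·2° lon, +2·1° lat → SW at lon 2°, lat 12°.
Cell spans 2° lon × 1° lat. Centre is SW corner plus half of each.
latitude 12.500, longitude 3.000.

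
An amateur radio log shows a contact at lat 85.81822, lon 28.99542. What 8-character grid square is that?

KR45lt96

Shift to the Maidenhead origin (180°W, 90°S): lon 208.99542, lat 175.81822.
Field: 208.99542/20 → 10 → K, 175.81822/10 → 17 → R; chars KR.
Square: 8.99542/2 → 4, 5.81822/1 → 5; chars 45.
Subsquare: 0.99542/0.0833333 → 11 → l, 0.81822/0.0416667 → 19 → t; chars lt.
Extended square: 0.07875/0.00833333 → 9, 0.02655/0.00416667 → 6; chars 96.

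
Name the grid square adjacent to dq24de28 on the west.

Longitude extended square 2; −1 → 1.
The latitude characters are unchanged.

DQ24de18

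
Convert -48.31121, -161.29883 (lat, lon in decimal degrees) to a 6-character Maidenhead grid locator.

Shift to the Maidenhead origin (180°W, 90°S): lon 18.7012, lat 41.6888.
Field: lon ⌊18.7012/20⌋ = 0 → A; lat ⌊41.6888/10⌋ = 4 → E.
Square: lon ⌊18.7012/2⌋ = 9; lat ⌊1.6888/1⌋ = 1.
Subsquare: lon ⌊0.7012/0.0833333⌋ = 8 → i; lat ⌊0.6888/0.0416667⌋ = 16 → q.

AE91iq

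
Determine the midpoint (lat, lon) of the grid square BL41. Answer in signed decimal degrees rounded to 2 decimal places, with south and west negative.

21.50, -151.00

Field B=1, L=11: +1·20° lon, +11·10° lat → SW at lon -160°, lat 20°.
Square 4, 1: +4·2° lon, +1·1° lat → SW at lon -152°, lat 21°.
Cell spans 2° lon × 1° lat. Centre is SW corner plus half of each.
latitude 21.50, longitude -151.00.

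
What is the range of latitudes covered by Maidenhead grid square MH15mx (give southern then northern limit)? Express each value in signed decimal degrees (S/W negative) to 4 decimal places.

Field M=12, H=7: +12·20° lon, +7·10° lat → SW at lon 60°, lat -20°.
Square 1, 5: +1·2° lon, +5·1° lat → SW at lon 62°, lat -15°.
Subsquare m=12, x=23: +12·0.0833333° lon, +23·0.0416667° lat → SW at lon 63°, lat -14.0417°.
Cell spans 0.0833333° lon × 0.0416667° lat.
south -14.0417, north -14.0000.

-14.0417, -14.0000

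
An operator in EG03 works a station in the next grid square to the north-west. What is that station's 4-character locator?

Longitude square 0; −1 → -1, wraps to 9, carry into field.
Longitude field E = 4; −1 → 3 = D.
Latitude square 3; +1 → 4.

DG94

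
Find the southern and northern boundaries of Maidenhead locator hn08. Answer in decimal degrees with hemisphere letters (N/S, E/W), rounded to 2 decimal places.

48.00° N, 49.00° N

Field H=7, N=13: +7·20° lon, +13·10° lat → SW at lon -40°, lat 40°.
Square 0, 8: +0·2° lon, +8·1° lat → SW at lon -40°, lat 48°.
Cell spans 2° lon × 1° lat.
south 48.00° N, north 49.00° N.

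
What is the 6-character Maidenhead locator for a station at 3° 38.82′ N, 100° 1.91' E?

OJ03ap

Shift to the Maidenhead origin (180°W, 90°S): lon 280.0318, lat 93.6470.
Field: 280.0318/20 → 14 → O, 93.6470/10 → 9 → J; chars OJ.
Square: 0.0318/2 → 0, 3.6470/1 → 3; chars 03.
Subsquare: 0.0318/0.0833333 → 0 → a, 0.6470/0.0416667 → 15 → p; chars ap.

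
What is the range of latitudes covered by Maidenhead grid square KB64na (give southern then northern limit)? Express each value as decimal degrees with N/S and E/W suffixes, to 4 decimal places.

76.0000° S, 75.9583° S

Field K=10, B=1: +10·20° lon, +1·10° lat → SW at lon 20°, lat -80°.
Square 6, 4: +6·2° lon, +4·1° lat → SW at lon 32°, lat -76°.
Subsquare n=13, a=0: +13·0.0833333° lon, +0·0.0416667° lat → SW at lon 33.0833°, lat -76°.
Cell spans 0.0833333° lon × 0.0416667° lat.
south 76.0000° S, north 75.9583° S.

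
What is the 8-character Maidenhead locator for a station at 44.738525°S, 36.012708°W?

HE15xg82

Add 180° to longitude and 90° to latitude: 143.98729, 45.26147.
Field: lon ⌊143.98729/20⌋ = 7 → H; lat ⌊45.26147/10⌋ = 4 → E.
Square: lon ⌊3.98729/2⌋ = 1; lat ⌊5.26147/1⌋ = 5.
Subsquare: lon ⌊1.98729/0.0833333⌋ = 23 → x; lat ⌊0.26147/0.0416667⌋ = 6 → g.
Extended square: lon ⌊0.07063/0.00833333⌋ = 8; lat ⌊0.01147/0.00416667⌋ = 2.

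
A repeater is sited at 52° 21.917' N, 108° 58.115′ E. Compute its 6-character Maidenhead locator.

Add 180° to longitude and 90° to latitude: 288.9686, 142.3653.
Field (20°×10°, letters A–R): lon ⌊288.9686/20⌋ = 14 → O; lat ⌊142.3653/10⌋ = 14 → O.
Square (2°×1°, digits 0–9): lon ⌊8.9686/2⌋ = 4; lat ⌊2.3653/1⌋ = 2.
Subsquare (5′×2.5′, letters a–x): lon ⌊0.9686/0.0833333⌋ = 11 → l; lat ⌊0.3653/0.0416667⌋ = 8 → i.

OO42li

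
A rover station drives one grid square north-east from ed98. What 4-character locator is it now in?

FD09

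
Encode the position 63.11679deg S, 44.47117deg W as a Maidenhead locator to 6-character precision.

GC76sv

Add 180° to longitude and 90° to latitude: 135.5288, 26.8832.
Field (20°×10°, letters A–R): lon ⌊135.5288/20⌋ = 6 → G; lat ⌊26.8832/10⌋ = 2 → C.
Square (2°×1°, digits 0–9): lon ⌊15.5288/2⌋ = 7; lat ⌊6.8832/1⌋ = 6.
Subsquare (5′×2.5′, letters a–x): lon ⌊1.5288/0.0833333⌋ = 18 → s; lat ⌊0.8832/0.0416667⌋ = 21 → v.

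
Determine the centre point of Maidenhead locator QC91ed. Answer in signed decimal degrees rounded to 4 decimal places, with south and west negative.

Field Q=16, C=2: +16·20° lon, +2·10° lat → SW at lon 140°, lat -70°.
Square 9, 1: +9·2° lon, +1·1° lat → SW at lon 158°, lat -69°.
Subsquare e=4, d=3: +4·0.0833333° lon, +3·0.0416667° lat → SW at lon 158.333°, lat -68.875°.
Cell spans 0.0833333° lon × 0.0416667° lat. Centre is SW corner plus half of each.
latitude -68.8542, longitude 158.3750.

-68.8542, 158.3750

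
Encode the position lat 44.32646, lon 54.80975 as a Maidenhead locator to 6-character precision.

LN74jh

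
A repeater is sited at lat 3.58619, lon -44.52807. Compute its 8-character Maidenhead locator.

Offset from 180°W / 90°S: lon 135.47193°, lat 93.58619°.
Field: lon ⌊135.47193/20⌋ = 6 → G; lat ⌊93.58619/10⌋ = 9 → J.
Square: lon ⌊15.47193/2⌋ = 7; lat ⌊3.58619/1⌋ = 3.
Subsquare: lon ⌊1.47193/0.0833333⌋ = 17 → r; lat ⌊0.58619/0.0416667⌋ = 14 → o.
Extended square: lon ⌊0.05526/0.00833333⌋ = 6; lat ⌊0.00286/0.00416667⌋ = 0.

GJ73ro60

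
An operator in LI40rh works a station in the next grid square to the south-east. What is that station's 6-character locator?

LI40sg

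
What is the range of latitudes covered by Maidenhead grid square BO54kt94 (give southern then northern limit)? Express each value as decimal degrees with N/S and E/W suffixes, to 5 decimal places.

54.80833° N, 54.81250° N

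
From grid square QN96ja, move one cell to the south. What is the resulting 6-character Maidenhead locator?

QN95jx

Latitude subsquare a = 0; −1 → -1, wraps to 23 = x, carry into square.
Latitude square 6; −1 → 5.
The longitude characters are unchanged.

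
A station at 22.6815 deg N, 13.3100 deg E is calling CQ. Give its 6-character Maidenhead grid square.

JL62pq

Shift to the Maidenhead origin (180°W, 90°S): lon 193.3100, lat 112.6815.
Field: 193.3100/20 → 9 → J, 112.6815/10 → 11 → L; chars JL.
Square: 13.3100/2 → 6, 2.6815/1 → 2; chars 62.
Subsquare: 1.3100/0.0833333 → 15 → p, 0.6815/0.0416667 → 16 → q; chars pq.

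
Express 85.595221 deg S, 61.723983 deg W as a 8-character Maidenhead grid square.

Add 180° to longitude and 90° to latitude: 118.27602, 4.40478.
Field: 118.27602/20 → 5 → F, 4.40478/10 → 0 → A; chars FA.
Square: 18.27602/2 → 9, 4.40478/1 → 4; chars 94.
Subsquare: 0.27602/0.0833333 → 3 → d, 0.40478/0.0416667 → 9 → j; chars dj.
Extended square: 0.02602/0.00833333 → 3, 0.02978/0.00416667 → 7; chars 37.

FA94dj37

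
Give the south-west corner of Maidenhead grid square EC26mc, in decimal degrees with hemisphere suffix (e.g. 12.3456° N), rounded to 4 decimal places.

Field E=4, C=2: +4·20° lon, +2·10° lat → SW at lon -100°, lat -70°.
Square 2, 6: +2·2° lon, +6·1° lat → SW at lon -96°, lat -64°.
Subsquare m=12, c=2: +12·0.0833333° lon, +2·0.0416667° lat → SW at lon -95°, lat -63.9167°.
latitude 63.9167° S, longitude 95.0000° W.

63.9167° S, 95.0000° W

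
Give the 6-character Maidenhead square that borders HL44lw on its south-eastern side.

Longitude subsquare l = 11; +1 → 12 = m.
Latitude subsquare w = 22; −1 → 21 = v.

HL44mv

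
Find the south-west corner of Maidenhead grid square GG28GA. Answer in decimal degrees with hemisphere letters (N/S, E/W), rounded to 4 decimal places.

Field G=6, G=6: +6·20° lon, +6·10° lat → SW at lon -60°, lat -30°.
Square 2, 8: +2·2° lon, +8·1° lat → SW at lon -56°, lat -22°.
Subsquare g=6, a=0: +6·0.0833333° lon, +0·0.0416667° lat → SW at lon -55.5°, lat -22°.
latitude 22.0000° S, longitude 55.5000° W.

22.0000° S, 55.5000° W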